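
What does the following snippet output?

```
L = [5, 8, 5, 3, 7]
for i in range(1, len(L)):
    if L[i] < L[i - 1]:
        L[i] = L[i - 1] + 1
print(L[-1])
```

i=1: 8>=5, unchanged → [5, 8, 5, 3, 7]
i=2: 5<8, L[2] = 8+1 = 9 → [5, 8, 9, 3, 7]
i=3: 3<9, L[3] = 9+1 = 10 → [5, 8, 9, 10, 7]
i=4: 7<10, L[4] = 10+1 = 11 → [5, 8, 9, 10, 11]

11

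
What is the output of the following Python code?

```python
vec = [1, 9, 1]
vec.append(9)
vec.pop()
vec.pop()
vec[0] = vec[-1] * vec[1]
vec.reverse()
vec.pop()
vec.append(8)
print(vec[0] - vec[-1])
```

1

append 9 → [1, 9, 1, 9]
pop() removes 9 → [1, 9, 1]
pop() removes 1 → [1, 9]
vec[0] = vec[-1]*vec[1] = 9*9 = 81 → [81, 9]
reverse → [9, 81]
pop() removes 81 → [9]
append 8 → [9, 8]
vec[0]-vec[-1] = 9-8 = 1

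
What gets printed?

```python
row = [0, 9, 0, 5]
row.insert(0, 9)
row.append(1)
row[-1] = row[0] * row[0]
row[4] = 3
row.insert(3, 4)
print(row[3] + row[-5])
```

13

insert 9 at 0 → [9, 0, 9, 0, 5]
append 1 → [9, 0, 9, 0, 5, 1]
row[-1] = row[0]*row[0] = 9*9 = 81 → [9, 0, 9, 0, 5, 81]
row[4] = 3 → [9, 0, 9, 0, 3, 81]
insert 4 at 3 → [9, 0, 9, 4, 0, 3, 81]
row[3]+row[-5] = 4+9 = 13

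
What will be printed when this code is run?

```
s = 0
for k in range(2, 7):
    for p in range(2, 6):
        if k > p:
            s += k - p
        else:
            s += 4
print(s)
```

k=2,p=2: not 2>2, s = 0+4 = 4
k=2,p=3: not 2>3, s = 4+4 = 8
k=2,p=4: not 2>4, s = 8+4 = 12
k=2,p=5: not 2>5, s = 12+4 = 16
k=3,p=2: 3>2, s = 16+1 = 17
k=3,p=3: not 3>3, s = 17+4 = 21
k=3,p=4: not 3>4, s = 21+4 = 25
k=3,p=5: not 3>5, s = 25+4 = 29
k=4,p=2: 4>2, s = 29+2 = 31
k=4,p=3: 4>3, s = 31+1 = 32
k=4,p=4: not 4>4, s = 32+4 = 36
k=4,p=5: not 4>5, s = 36+4 = 40
k=5,p=2: 5>2, s = 40+3 = 43
k=5,p=3: 5>3, s = 43+2 = 45
k=5,p=4: 5>4, s = 45+1 = 46
k=5,p=5: not 5>5, s = 46+4 = 50
k=6,p=2: 6>2, s = 50+4 = 54
k=6,p=3: 6>3, s = 54+3 = 57
k=6,p=4: 6>4, s = 57+2 = 59
k=6,p=5: 6>5, s = 59+1 = 60

60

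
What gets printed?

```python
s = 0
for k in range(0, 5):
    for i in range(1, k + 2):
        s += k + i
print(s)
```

k=0,i=1: s = 0+1 = 1
k=1,i=1: s = 1+2 = 3
k=1,i=2: s = 3+3 = 6
k=2,i=1: s = 6+3 = 9
k=2,i=2: s = 9+4 = 13
k=2,i=3: s = 13+5 = 18
k=3,i=1: s = 18+4 = 22
k=3,i=2: s = 22+5 = 27
k=3,i=3: s = 27+6 = 33
k=3,i=4: s = 33+7 = 40
k=4,i=1: s = 40+5 = 45
k=4,i=2: s = 45+6 = 51
k=4,i=3: s = 51+7 = 58
k=4,i=4: s = 58+8 = 66
k=4,i=5: s = 66+9 = 75

75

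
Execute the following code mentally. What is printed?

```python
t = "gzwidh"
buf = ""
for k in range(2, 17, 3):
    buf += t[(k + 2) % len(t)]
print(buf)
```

k=2: add t[4]='d' → 'd'
k=5: add t[1]='z' → 'dz'
k=8: add t[4]='d' → 'dzd'
k=11: add t[1]='z' → 'dzdz'
k=14: add t[4]='d' → 'dzdzd'

dzdzd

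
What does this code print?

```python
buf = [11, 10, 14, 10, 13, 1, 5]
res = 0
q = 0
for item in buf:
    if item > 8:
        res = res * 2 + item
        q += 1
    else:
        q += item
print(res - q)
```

334

item=11: >8, res = 0*2+11 = 11; q=1
item=10: >8, res = 11*2+10 = 32; q=2
item=14: >8, res = 32*2+14 = 78; q=3
item=10: >8, res = 78*2+10 = 166; q=4
item=13: >8, res = 166*2+13 = 345; q=5
item=1: not >8; q=6
item=5: not >8; q=11
res-q = 345-11 = 334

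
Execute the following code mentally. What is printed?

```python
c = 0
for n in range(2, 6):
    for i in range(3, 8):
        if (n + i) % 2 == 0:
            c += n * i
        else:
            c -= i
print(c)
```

130

n=2,i=3: odd sum, c = 0-3 = -3
n=2,i=4: even sum, c = (-3)+8 = 5
n=2,i=5: odd sum, c = 5-5 = 0
n=2,i=6: even sum, c = 0+12 = 12
n=2,i=7: odd sum, c = 12-7 = 5
n=3,i=3: even sum, c = 5+9 = 14
n=3,i=4: odd sum, c = 14-4 = 10
n=3,i=5: even sum, c = 10+15 = 25
n=3,i=6: odd sum, c = 25-6 = 19
n=3,i=7: even sum, c = 19+21 = 40
n=4,i=3: odd sum, c = 40-3 = 37
n=4,i=4: even sum, c = 37+16 = 53
n=4,i=5: odd sum, c = 53-5 = 48
n=4,i=6: even sum, c = 48+24 = 72
n=4,i=7: odd sum, c = 72-7 = 65
n=5,i=3: even sum, c = 65+15 = 80
n=5,i=4: odd sum, c = 80-4 = 76
n=5,i=5: even sum, c = 76+25 = 101
n=5,i=6: odd sum, c = 101-6 = 95
n=5,i=7: even sum, c = 95+35 = 130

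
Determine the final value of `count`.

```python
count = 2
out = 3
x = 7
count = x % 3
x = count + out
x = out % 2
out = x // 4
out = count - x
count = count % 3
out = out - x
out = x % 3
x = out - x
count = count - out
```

count = 7%3 = 1
x = 1+3 = 4
x = 3%2 = 1
out = 1//4 = 0
out = 1-1 = 0
count = 1%3 = 1
out = 0-1 = -1
out = 1%3 = 1
x = 1-1 = 0
count = 1-1 = 0

0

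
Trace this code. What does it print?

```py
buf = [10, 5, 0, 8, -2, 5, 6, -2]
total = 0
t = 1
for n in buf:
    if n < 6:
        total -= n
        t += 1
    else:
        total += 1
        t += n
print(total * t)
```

n=10: not <6, total = 0+1 = 1; t=11
n=5: <6, total = 1-5 = -4; t=12
n=0: <6, total = (-4)-0 = -4; t=13
n=8: not <6, total = (-4)+1 = -3; t=21
n=-2: <6, total = (-3)-(-2) = -1; t=22
n=5: <6, total = (-1)-5 = -6; t=23
n=6: not <6, total = (-6)+1 = -5; t=29
n=-2: <6, total = (-5)-(-2) = -3; t=30
total*t = (-3)*30 = -90

-90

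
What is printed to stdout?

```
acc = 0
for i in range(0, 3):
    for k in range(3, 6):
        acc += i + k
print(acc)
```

45

i=0,k=3: acc = 0+3 = 3
i=0,k=4: acc = 3+4 = 7
i=0,k=5: acc = 7+5 = 12
i=1,k=3: acc = 12+4 = 16
i=1,k=4: acc = 16+5 = 21
i=1,k=5: acc = 21+6 = 27
i=2,k=3: acc = 27+5 = 32
i=2,k=4: acc = 32+6 = 38
i=2,k=5: acc = 38+7 = 45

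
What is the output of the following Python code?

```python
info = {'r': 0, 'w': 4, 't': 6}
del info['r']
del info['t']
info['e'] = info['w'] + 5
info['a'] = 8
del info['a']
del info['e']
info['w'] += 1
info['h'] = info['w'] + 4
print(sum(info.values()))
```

del 'r' → {'w': 4, 't': 6}
del 't' → {'w': 4}
info['e'] = info['w']+5 = 9 → {'w': 4, 'e': 9}
info['a'] = 8 → {'w': 4, 'e': 9, 'a': 8}
del 'a' → {'w': 4, 'e': 9}
del 'e' → {'w': 4}
info['w'] = 4+1 = 5 → {'w': 5}
info['h'] = info['w']+4 = 9 → {'w': 5, 'h': 9}
sum of values = 14

14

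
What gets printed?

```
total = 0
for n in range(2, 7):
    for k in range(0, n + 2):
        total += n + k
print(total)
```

n=2,k=0: total = 0+2 = 2
n=2,k=1: total = 2+3 = 5
n=2,k=2: total = 5+4 = 9
n=2,k=3: total = 9+5 = 14
n=3,k=0: total = 14+3 = 17
n=3,k=1: total = 17+4 = 21
n=3,k=2: total = 21+5 = 26
n=3,k=3: total = 26+6 = 32
n=3,k=4: total = 32+7 = 39
n=4,k=0: total = 39+4 = 43
n=4,k=1: total = 43+5 = 48
n=4,k=2: total = 48+6 = 54
n=4,k=3: total = 54+7 = 61
n=4,k=4: total = 61+8 = 69
n=4,k=5: total = 69+9 = 78
n=5,k=0: total = 78+5 = 83
n=5,k=1: total = 83+6 = 89
n=5,k=2: total = 89+7 = 96
n=5,k=3: total = 96+8 = 104
n=5,k=4: total = 104+9 = 113
n=5,k=5: total = 113+10 = 123
n=5,k=6: total = 123+11 = 134
n=6,k=0: total = 134+6 = 140
n=6,k=1: total = 140+7 = 147
n=6,k=2: total = 147+8 = 155
n=6,k=3: total = 155+9 = 164
n=6,k=4: total = 164+10 = 174
n=6,k=5: total = 174+11 = 185
n=6,k=6: total = 185+12 = 197
n=6,k=7: total = 197+13 = 210

210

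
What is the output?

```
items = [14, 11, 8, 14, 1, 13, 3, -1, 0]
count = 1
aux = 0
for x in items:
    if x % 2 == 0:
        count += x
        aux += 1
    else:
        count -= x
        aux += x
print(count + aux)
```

41

x=14: even, count = 1+14 = 15; aux=1
x=11: not even, count = 15-11 = 4; aux=12
x=8: even, count = 4+8 = 12; aux=13
x=14: even, count = 12+14 = 26; aux=14
x=1: not even, count = 26-1 = 25; aux=15
x=13: not even, count = 25-13 = 12; aux=28
x=3: not even, count = 12-3 = 9; aux=31
x=-1: not even, count = 9-(-1) = 10; aux=30
x=0: even, count = 10+0 = 10; aux=31
count+aux = 10+31 = 41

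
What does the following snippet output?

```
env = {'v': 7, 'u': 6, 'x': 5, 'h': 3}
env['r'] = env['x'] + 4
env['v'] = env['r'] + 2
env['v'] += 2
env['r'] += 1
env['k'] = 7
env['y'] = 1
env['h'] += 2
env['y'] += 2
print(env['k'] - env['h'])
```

2

env['r'] = env['x']+4 = 9 → {'v': 7, 'u': 6, 'x': 5, 'h': 3, 'r': 9}
env['v'] = env['r']+2 = 11 → {'v': 11, 'u': 6, 'x': 5, 'h': 3, 'r': 9}
env['v'] = 11+2 = 13 → {'v': 13, 'u': 6, 'x': 5, 'h': 3, 'r': 9}
env['r'] = 9+1 = 10 → {'v': 13, 'u': 6, 'x': 5, 'h': 3, 'r': 10}
env['k'] = 7 → {'v': 13, 'u': 6, 'x': 5, 'h': 3, 'r': 10, 'k': 7}
env['y'] = 1 → {'v': 13, 'u': 6, 'x': 5, 'h': 3, 'r': 10, 'k': 7, 'y': 1}
env['h'] = 3+2 = 5 → {'v': 13, 'u': 6, 'x': 5, 'h': 5, 'r': 10, 'k': 7, 'y': 1}
env['y'] = 1+2 = 3 → {'v': 13, 'u': 6, 'x': 5, 'h': 5, 'r': 10, 'k': 7, 'y': 3}
env['k']-env['h'] = 7-5 = 2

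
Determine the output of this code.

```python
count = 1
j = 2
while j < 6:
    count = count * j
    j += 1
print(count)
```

120

j=2: count = 1*2 = 2
j=3: count = 2*3 = 6
j=4: count = 6*4 = 24
j=5: count = 24*5 = 120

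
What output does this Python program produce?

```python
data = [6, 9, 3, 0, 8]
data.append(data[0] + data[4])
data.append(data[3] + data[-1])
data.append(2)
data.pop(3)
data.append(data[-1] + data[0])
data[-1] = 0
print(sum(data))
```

append data[0]+data[4] = 6+8 = 14 → [6, 9, 3, 0, 8, 14]
append data[3]+data[-1] = 0+14 = 14 → [6, 9, 3, 0, 8, 14, 14]
append 2 → [6, 9, 3, 0, 8, 14, 14, 2]
pop(3) removes 0 → [6, 9, 3, 8, 14, 14, 2]
append data[-1]+data[0] = 2+6 = 8 → [6, 9, 3, 8, 14, 14, 2, 8]
data[-1] = 0 → [6, 9, 3, 8, 14, 14, 2, 0]
sum = 56

56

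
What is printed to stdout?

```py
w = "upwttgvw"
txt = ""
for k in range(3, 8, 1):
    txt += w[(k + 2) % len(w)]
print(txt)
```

gvwup

k=3: add w[5]='g' → 'g'
k=4: add w[6]='v' → 'gv'
k=5: add w[7]='w' → 'gvw'
k=6: add w[0]='u' → 'gvwu'
k=7: add w[1]='p' → 'gvwup'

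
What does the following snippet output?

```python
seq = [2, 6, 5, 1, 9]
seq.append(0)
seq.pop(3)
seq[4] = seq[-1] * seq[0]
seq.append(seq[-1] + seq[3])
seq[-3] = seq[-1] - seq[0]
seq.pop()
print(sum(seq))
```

append 0 → [2, 6, 5, 1, 9, 0]
pop(3) removes 1 → [2, 6, 5, 9, 0]
seq[4] = seq[-1]*seq[0] = 0*2 = 0 → [2, 6, 5, 9, 0]
append seq[-1]+seq[3] = 0+9 = 9 → [2, 6, 5, 9, 0, 9]
seq[-3] = seq[-1]-seq[0] = 9-2 = 7 → [2, 6, 5, 7, 0, 9]
pop() removes 9 → [2, 6, 5, 7, 0]
sum = 20

20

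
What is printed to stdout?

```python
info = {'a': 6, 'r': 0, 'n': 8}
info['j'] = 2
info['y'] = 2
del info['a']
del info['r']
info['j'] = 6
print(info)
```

{'n': 8, 'j': 6, 'y': 2}

info['j'] = 2 → {'a': 6, 'r': 0, 'n': 8, 'j': 2}
info['y'] = 2 → {'a': 6, 'r': 0, 'n': 8, 'j': 2, 'y': 2}
del 'a' → {'r': 0, 'n': 8, 'j': 2, 'y': 2}
del 'r' → {'n': 8, 'j': 2, 'y': 2}
info['j'] = 6 → {'n': 8, 'j': 6, 'y': 2}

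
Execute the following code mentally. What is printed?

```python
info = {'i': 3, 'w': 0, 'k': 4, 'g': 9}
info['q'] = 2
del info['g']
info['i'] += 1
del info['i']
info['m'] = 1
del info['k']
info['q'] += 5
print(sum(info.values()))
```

info['q'] = 2 → {'i': 3, 'w': 0, 'k': 4, 'g': 9, 'q': 2}
del 'g' → {'i': 3, 'w': 0, 'k': 4, 'q': 2}
info['i'] = 3+1 = 4 → {'i': 4, 'w': 0, 'k': 4, 'q': 2}
del 'i' → {'w': 0, 'k': 4, 'q': 2}
info['m'] = 1 → {'w': 0, 'k': 4, 'q': 2, 'm': 1}
del 'k' → {'w': 0, 'q': 2, 'm': 1}
info['q'] = 2+5 = 7 → {'w': 0, 'q': 7, 'm': 1}
sum of values = 8

8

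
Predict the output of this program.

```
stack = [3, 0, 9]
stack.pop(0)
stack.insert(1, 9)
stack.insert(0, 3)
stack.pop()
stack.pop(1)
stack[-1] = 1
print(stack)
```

[3, 1]

pop(0) removes 3 → [0, 9]
insert 9 at 1 → [0, 9, 9]
insert 3 at 0 → [3, 0, 9, 9]
pop() removes 9 → [3, 0, 9]
pop(1) removes 0 → [3, 9]
stack[-1] = 1 → [3, 1]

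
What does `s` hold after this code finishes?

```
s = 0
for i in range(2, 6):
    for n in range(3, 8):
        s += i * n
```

350

i=2,n=3: s = 0+6 = 6
i=2,n=4: s = 6+8 = 14
i=2,n=5: s = 14+10 = 24
i=2,n=6: s = 24+12 = 36
i=2,n=7: s = 36+14 = 50
i=3,n=3: s = 50+9 = 59
i=3,n=4: s = 59+12 = 71
i=3,n=5: s = 71+15 = 86
i=3,n=6: s = 86+18 = 104
i=3,n=7: s = 104+21 = 125
i=4,n=3: s = 125+12 = 137
i=4,n=4: s = 137+16 = 153
i=4,n=5: s = 153+20 = 173
i=4,n=6: s = 173+24 = 197
i=4,n=7: s = 197+28 = 225
i=5,n=3: s = 225+15 = 240
i=5,n=4: s = 240+20 = 260
i=5,n=5: s = 260+25 = 285
i=5,n=6: s = 285+30 = 315
i=5,n=7: s = 315+35 = 350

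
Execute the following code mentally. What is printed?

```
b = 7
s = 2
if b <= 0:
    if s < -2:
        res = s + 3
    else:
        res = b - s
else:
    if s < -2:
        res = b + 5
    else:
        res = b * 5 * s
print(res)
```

b=7, s=2
b <= 0 is False; s < -2 is False
→ res = b * 5 * s = 70

70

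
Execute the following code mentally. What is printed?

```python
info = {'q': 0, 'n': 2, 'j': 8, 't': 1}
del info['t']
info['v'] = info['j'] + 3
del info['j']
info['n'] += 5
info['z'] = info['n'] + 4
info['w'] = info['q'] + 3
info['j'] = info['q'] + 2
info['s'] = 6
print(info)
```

del 't' → {'q': 0, 'n': 2, 'j': 8}
info['v'] = info['j']+3 = 11 → {'q': 0, 'n': 2, 'j': 8, 'v': 11}
del 'j' → {'q': 0, 'n': 2, 'v': 11}
info['n'] = 2+5 = 7 → {'q': 0, 'n': 7, 'v': 11}
info['z'] = info['n']+4 = 11 → {'q': 0, 'n': 7, 'v': 11, 'z': 11}
info['w'] = info['q']+3 = 3 → {'q': 0, 'n': 7, 'v': 11, 'z': 11, 'w': 3}
info['j'] = info['q']+2 = 2 → {'q': 0, 'n': 7, 'v': 11, 'z': 11, 'w': 3, 'j': 2}
info['s'] = 6 → {'q': 0, 'n': 7, 'v': 11, 'z': 11, 'w': 3, 'j': 2, 's': 6}

{'q': 0, 'n': 7, 'v': 11, 'z': 11, 'w': 3, 'j': 2, 's': 6}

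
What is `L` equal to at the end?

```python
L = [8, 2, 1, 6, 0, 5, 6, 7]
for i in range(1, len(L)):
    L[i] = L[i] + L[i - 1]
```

i=1: L[1] = 2+8 = 10 → [8, 10, 1, 6, 0, 5, 6, 7]
i=2: L[2] = 1+10 = 11 → [8, 10, 11, 6, 0, 5, 6, 7]
i=3: L[3] = 6+11 = 17 → [8, 10, 11, 17, 0, 5, 6, 7]
i=4: L[4] = 0+17 = 17 → [8, 10, 11, 17, 17, 5, 6, 7]
i=5: L[5] = 5+17 = 22 → [8, 10, 11, 17, 17, 22, 6, 7]
i=6: L[6] = 6+22 = 28 → [8, 10, 11, 17, 17, 22, 28, 7]
i=7: L[7] = 7+28 = 35 → [8, 10, 11, 17, 17, 22, 28, 35]

[8, 10, 11, 17, 17, 22, 28, 35]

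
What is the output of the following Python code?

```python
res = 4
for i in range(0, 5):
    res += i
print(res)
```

i=0: res = 4+0 = 4
i=1: res = 4+1 = 5
i=2: res = 5+2 = 7
i=3: res = 7+3 = 10
i=4: res = 10+4 = 14

14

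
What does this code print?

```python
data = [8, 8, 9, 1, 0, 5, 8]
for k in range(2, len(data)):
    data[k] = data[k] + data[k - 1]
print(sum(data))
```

k=2: data[2] = 9+8 = 17 → [8, 8, 17, 1, 0, 5, 8]
k=3: data[3] = 1+17 = 18 → [8, 8, 17, 18, 0, 5, 8]
k=4: data[4] = 0+18 = 18 → [8, 8, 17, 18, 18, 5, 8]
k=5: data[5] = 5+18 = 23 → [8, 8, 17, 18, 18, 23, 8]
k=6: data[6] = 8+23 = 31 → [8, 8, 17, 18, 18, 23, 31]
sum = 123

123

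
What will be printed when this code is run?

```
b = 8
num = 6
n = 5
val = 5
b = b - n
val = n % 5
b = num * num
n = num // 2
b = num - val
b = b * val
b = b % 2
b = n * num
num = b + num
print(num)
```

b = 8-5 = 3
val = 5%5 = 0
b = 6*6 = 36
n = 6//2 = 3
b = 6-0 = 6
b = 6*0 = 0
b = 0%2 = 0
b = 3*6 = 18
num = 18+6 = 24

24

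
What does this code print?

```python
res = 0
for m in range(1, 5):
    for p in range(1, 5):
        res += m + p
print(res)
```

80

m=1,p=1: res = 0+2 = 2
m=1,p=2: res = 2+3 = 5
m=1,p=3: res = 5+4 = 9
m=1,p=4: res = 9+5 = 14
m=2,p=1: res = 14+3 = 17
m=2,p=2: res = 17+4 = 21
m=2,p=3: res = 21+5 = 26
m=2,p=4: res = 26+6 = 32
m=3,p=1: res = 32+4 = 36
m=3,p=2: res = 36+5 = 41
m=3,p=3: res = 41+6 = 47
m=3,p=4: res = 47+7 = 54
m=4,p=1: res = 54+5 = 59
m=4,p=2: res = 59+6 = 65
m=4,p=3: res = 65+7 = 72
m=4,p=4: res = 72+8 = 80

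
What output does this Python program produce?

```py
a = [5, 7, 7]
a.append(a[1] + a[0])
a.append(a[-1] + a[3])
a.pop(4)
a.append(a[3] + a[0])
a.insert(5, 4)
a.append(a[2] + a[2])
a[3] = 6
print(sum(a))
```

append a[1]+a[0] = 7+5 = 12 → [5, 7, 7, 12]
append a[-1]+a[3] = 12+12 = 24 → [5, 7, 7, 12, 24]
pop(4) removes 24 → [5, 7, 7, 12]
append a[3]+a[0] = 12+5 = 17 → [5, 7, 7, 12, 17]
insert 4 at 5 → [5, 7, 7, 12, 17, 4]
append a[2]+a[2] = 7+7 = 14 → [5, 7, 7, 12, 17, 4, 14]
a[3] = 6 → [5, 7, 7, 6, 17, 4, 14]
sum = 60

60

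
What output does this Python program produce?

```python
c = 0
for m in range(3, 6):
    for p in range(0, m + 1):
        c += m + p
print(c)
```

m=3,p=0: c = 0+3 = 3
m=3,p=1: c = 3+4 = 7
m=3,p=2: c = 7+5 = 12
m=3,p=3: c = 12+6 = 18
m=4,p=0: c = 18+4 = 22
m=4,p=1: c = 22+5 = 27
m=4,p=2: c = 27+6 = 33
m=4,p=3: c = 33+7 = 40
m=4,p=4: c = 40+8 = 48
m=5,p=0: c = 48+5 = 53
m=5,p=1: c = 53+6 = 59
m=5,p=2: c = 59+7 = 66
m=5,p=3: c = 66+8 = 74
m=5,p=4: c = 74+9 = 83
m=5,p=5: c = 83+10 = 93

93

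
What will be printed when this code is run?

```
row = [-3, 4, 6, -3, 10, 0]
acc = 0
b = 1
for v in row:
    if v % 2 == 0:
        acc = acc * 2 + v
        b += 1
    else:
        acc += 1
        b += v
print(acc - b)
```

97

v=-3: not even, acc = 0+1 = 1; b=-2
v=4: even, acc = 1*2+4 = 6; b=-1
v=6: even, acc = 6*2+6 = 18; b=0
v=-3: not even, acc = 18+1 = 19; b=-3
v=10: even, acc = 19*2+10 = 48; b=-2
v=0: even, acc = 48*2+0 = 96; b=-1
acc-b = 96-(-1) = 97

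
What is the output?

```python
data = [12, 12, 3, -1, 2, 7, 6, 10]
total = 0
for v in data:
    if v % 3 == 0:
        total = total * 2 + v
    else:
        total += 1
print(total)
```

163

v=12: %3==0, total = 0*2+12 = 12
v=12: %3==0, total = 12*2+12 = 36
v=3: %3==0, total = 36*2+3 = 75
v=-1: not %3==0, total = 75+1 = 76
v=2: not %3==0, total = 76+1 = 77
v=7: not %3==0, total = 77+1 = 78
v=6: %3==0, total = 78*2+6 = 162
v=10: not %3==0, total = 162+1 = 163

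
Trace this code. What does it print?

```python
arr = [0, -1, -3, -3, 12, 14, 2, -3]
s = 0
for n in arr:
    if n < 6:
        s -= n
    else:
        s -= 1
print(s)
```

6

n=0: <6, s = 0-0 = 0
n=-1: <6, s = 0-(-1) = 1
n=-3: <6, s = 1-(-3) = 4
n=-3: <6, s = 4-(-3) = 7
n=12: not <6, s = 7-1 = 6
n=14: not <6, s = 6-1 = 5
n=2: <6, s = 5-2 = 3
n=-3: <6, s = 3-(-3) = 6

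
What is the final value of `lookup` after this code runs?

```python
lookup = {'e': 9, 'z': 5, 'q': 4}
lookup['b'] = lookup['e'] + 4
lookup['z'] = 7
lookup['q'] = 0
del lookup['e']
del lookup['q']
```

{'z': 7, 'b': 13}

lookup['b'] = lookup['e']+4 = 13 → {'e': 9, 'z': 5, 'q': 4, 'b': 13}
lookup['z'] = 7 → {'e': 9, 'z': 7, 'q': 4, 'b': 13}
lookup['q'] = 0 → {'e': 9, 'z': 7, 'q': 0, 'b': 13}
del 'e' → {'z': 7, 'q': 0, 'b': 13}
del 'q' → {'z': 7, 'b': 13}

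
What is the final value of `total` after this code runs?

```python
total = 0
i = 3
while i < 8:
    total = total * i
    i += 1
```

i=3: total = 0*3 = 0
i=4: total = 0*4 = 0
i=5: total = 0*5 = 0
i=6: total = 0*6 = 0
i=7: total = 0*7 = 0

0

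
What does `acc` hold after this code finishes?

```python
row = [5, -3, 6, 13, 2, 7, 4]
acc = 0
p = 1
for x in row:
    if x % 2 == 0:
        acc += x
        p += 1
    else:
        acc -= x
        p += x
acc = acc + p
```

x=5: not even, acc = 0-5 = -5; p=6
x=-3: not even, acc = (-5)-(-3) = -2; p=3
x=6: even, acc = (-2)+6 = 4; p=4
x=13: not even, acc = 4-13 = -9; p=17
x=2: even, acc = (-9)+2 = -7; p=18
x=7: not even, acc = (-7)-7 = -14; p=25
x=4: even, acc = (-14)+4 = -10; p=26
acc+p = (-10)+26 = 16

16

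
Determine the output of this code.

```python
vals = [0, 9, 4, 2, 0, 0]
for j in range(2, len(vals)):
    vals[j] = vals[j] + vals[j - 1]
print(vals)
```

j=2: vals[2] = 4+9 = 13 → [0, 9, 13, 2, 0, 0]
j=3: vals[3] = 2+13 = 15 → [0, 9, 13, 15, 0, 0]
j=4: vals[4] = 0+15 = 15 → [0, 9, 13, 15, 15, 0]
j=5: vals[5] = 0+15 = 15 → [0, 9, 13, 15, 15, 15]

[0, 9, 13, 15, 15, 15]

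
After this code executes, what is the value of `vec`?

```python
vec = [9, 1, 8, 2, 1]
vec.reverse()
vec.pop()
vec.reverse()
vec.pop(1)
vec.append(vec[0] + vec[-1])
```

reverse → [1, 2, 8, 1, 9]
pop() removes 9 → [1, 2, 8, 1]
reverse → [1, 8, 2, 1]
pop(1) removes 8 → [1, 2, 1]
append vec[0]+vec[-1] = 1+1 = 2 → [1, 2, 1, 2]

[1, 2, 1, 2]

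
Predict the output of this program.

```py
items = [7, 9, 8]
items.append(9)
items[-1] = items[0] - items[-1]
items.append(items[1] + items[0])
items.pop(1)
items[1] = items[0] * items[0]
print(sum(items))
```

70

append 9 → [7, 9, 8, 9]
items[-1] = items[0]-items[-1] = 7-9 = -2 → [7, 9, 8, -2]
append items[1]+items[0] = 9+7 = 16 → [7, 9, 8, -2, 16]
pop(1) removes 9 → [7, 8, -2, 16]
items[1] = items[0]*items[0] = 7*7 = 49 → [7, 49, -2, 16]
sum = 70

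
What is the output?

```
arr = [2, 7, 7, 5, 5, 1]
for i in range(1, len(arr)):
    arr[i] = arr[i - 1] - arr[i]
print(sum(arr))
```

-77

i=1: arr[1] = 2-7 = -5 → [2, -5, 7, 5, 5, 1]
i=2: arr[2] = (-5)-7 = -12 → [2, -5, -12, 5, 5, 1]
i=3: arr[3] = (-12)-5 = -17 → [2, -5, -12, -17, 5, 1]
i=4: arr[4] = (-17)-5 = -22 → [2, -5, -12, -17, -22, 1]
i=5: arr[5] = (-22)-1 = -23 → [2, -5, -12, -17, -22, -23]
sum = -77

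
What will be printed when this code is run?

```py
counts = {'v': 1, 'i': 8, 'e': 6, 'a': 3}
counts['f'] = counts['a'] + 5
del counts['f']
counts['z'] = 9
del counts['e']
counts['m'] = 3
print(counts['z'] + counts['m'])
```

12

counts['f'] = counts['a']+5 = 8 → {'v': 1, 'i': 8, 'e': 6, 'a': 3, 'f': 8}
del 'f' → {'v': 1, 'i': 8, 'e': 6, 'a': 3}
counts['z'] = 9 → {'v': 1, 'i': 8, 'e': 6, 'a': 3, 'z': 9}
del 'e' → {'v': 1, 'i': 8, 'a': 3, 'z': 9}
counts['m'] = 3 → {'v': 1, 'i': 8, 'a': 3, 'z': 9, 'm': 3}
counts['z']+counts['m'] = 9+3 = 12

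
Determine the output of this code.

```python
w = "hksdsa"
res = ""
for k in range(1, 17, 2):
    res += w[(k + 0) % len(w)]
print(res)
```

kdakdakd

k=1: add w[1]='k' → 'k'
k=3: add w[3]='d' → 'kd'
k=5: add w[5]='a' → 'kda'
k=7: add w[1]='k' → 'kdak'
k=9: add w[3]='d' → 'kdakd'
k=11: add w[5]='a' → 'kdakda'
k=13: add w[1]='k' → 'kdakdak'
k=15: add w[3]='d' → 'kdakdakd'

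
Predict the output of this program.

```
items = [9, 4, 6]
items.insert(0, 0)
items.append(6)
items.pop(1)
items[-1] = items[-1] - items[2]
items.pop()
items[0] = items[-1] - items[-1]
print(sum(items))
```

10

insert 0 at 0 → [0, 9, 4, 6]
append 6 → [0, 9, 4, 6, 6]
pop(1) removes 9 → [0, 4, 6, 6]
items[-1] = items[-1]-items[2] = 6-6 = 0 → [0, 4, 6, 0]
pop() removes 0 → [0, 4, 6]
items[0] = items[-1]-items[-1] = 6-6 = 0 → [0, 4, 6]
sum = 10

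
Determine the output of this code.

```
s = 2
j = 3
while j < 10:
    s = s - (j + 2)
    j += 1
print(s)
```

-54

j=3: s = 2-5 = -3
j=4: s = (-3)-6 = -9
j=5: s = (-9)-7 = -16
j=6: s = (-16)-8 = -24
j=7: s = (-24)-9 = -33
j=8: s = (-33)-10 = -43
j=9: s = (-43)-11 = -54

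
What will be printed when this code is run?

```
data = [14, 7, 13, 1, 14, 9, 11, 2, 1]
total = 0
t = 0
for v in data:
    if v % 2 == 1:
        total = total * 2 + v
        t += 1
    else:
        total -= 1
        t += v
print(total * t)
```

v=14: not odd, total = 0-1 = -1; t=14
v=7: odd, total = (-1)*2+7 = 5; t=15
v=13: odd, total = 5*2+13 = 23; t=16
v=1: odd, total = 23*2+1 = 47; t=17
v=14: not odd, total = 47-1 = 46; t=31
v=9: odd, total = 46*2+9 = 101; t=32
v=11: odd, total = 101*2+11 = 213; t=33
v=2: not odd, total = 213-1 = 212; t=35
v=1: odd, total = 212*2+1 = 425; t=36
total*t = 425*36 = 15300

15300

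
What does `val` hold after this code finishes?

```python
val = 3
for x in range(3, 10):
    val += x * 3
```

x=3: val = 3+3*3 = 12
x=4: val = 12+4*3 = 24
x=5: val = 24+5*3 = 39
x=6: val = 39+6*3 = 57
x=7: val = 57+7*3 = 78
x=8: val = 78+8*3 = 102
x=9: val = 102+9*3 = 129

129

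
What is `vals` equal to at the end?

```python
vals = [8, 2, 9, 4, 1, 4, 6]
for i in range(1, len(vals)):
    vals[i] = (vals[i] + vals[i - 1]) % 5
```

i=1: vals[1] = (2+8)%5 = 0 → [8, 0, 9, 4, 1, 4, 6]
i=2: vals[2] = (9+0)%5 = 4 → [8, 0, 4, 4, 1, 4, 6]
i=3: vals[3] = (4+4)%5 = 3 → [8, 0, 4, 3, 1, 4, 6]
i=4: vals[4] = (1+3)%5 = 4 → [8, 0, 4, 3, 4, 4, 6]
i=5: vals[5] = (4+4)%5 = 3 → [8, 0, 4, 3, 4, 3, 6]
i=6: vals[6] = (6+3)%5 = 4 → [8, 0, 4, 3, 4, 3, 4]

[8, 0, 4, 3, 4, 3, 4]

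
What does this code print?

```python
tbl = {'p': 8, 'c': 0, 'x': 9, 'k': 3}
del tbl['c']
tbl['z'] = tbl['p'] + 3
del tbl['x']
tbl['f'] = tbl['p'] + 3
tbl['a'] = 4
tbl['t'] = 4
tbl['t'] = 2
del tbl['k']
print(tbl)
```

del 'c' → {'p': 8, 'x': 9, 'k': 3}
tbl['z'] = tbl['p']+3 = 11 → {'p': 8, 'x': 9, 'k': 3, 'z': 11}
del 'x' → {'p': 8, 'k': 3, 'z': 11}
tbl['f'] = tbl['p']+3 = 11 → {'p': 8, 'k': 3, 'z': 11, 'f': 11}
tbl['a'] = 4 → {'p': 8, 'k': 3, 'z': 11, 'f': 11, 'a': 4}
tbl['t'] = 4 → {'p': 8, 'k': 3, 'z': 11, 'f': 11, 'a': 4, 't': 4}
tbl['t'] = 2 → {'p': 8, 'k': 3, 'z': 11, 'f': 11, 'a': 4, 't': 2}
del 'k' → {'p': 8, 'z': 11, 'f': 11, 'a': 4, 't': 2}

{'p': 8, 'z': 11, 'f': 11, 'a': 4, 't': 2}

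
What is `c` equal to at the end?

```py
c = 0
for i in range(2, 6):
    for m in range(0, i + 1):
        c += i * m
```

i=2,m=0: c = 0+0 = 0
i=2,m=1: c = 0+2 = 2
i=2,m=2: c = 2+4 = 6
i=3,m=0: c = 6+0 = 6
i=3,m=1: c = 6+3 = 9
i=3,m=2: c = 9+6 = 15
i=3,m=3: c = 15+9 = 24
i=4,m=0: c = 24+0 = 24
i=4,m=1: c = 24+4 = 28
i=4,m=2: c = 28+8 = 36
i=4,m=3: c = 36+12 = 48
i=4,m=4: c = 48+16 = 64
i=5,m=0: c = 64+0 = 64
i=5,m=1: c = 64+5 = 69
i=5,m=2: c = 69+10 = 79
i=5,m=3: c = 79+15 = 94
i=5,m=4: c = 94+20 = 114
i=5,m=5: c = 114+25 = 139

139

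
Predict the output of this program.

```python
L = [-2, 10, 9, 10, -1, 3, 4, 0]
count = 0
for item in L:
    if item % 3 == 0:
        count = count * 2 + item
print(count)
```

42

item=-2: not %3==0
item=10: not %3==0
item=9: %3==0, count = 0*2+9 = 9
item=10: not %3==0
item=-1: not %3==0
item=3: %3==0, count = 9*2+3 = 21
item=4: not %3==0
item=0: %3==0, count = 21*2+0 = 42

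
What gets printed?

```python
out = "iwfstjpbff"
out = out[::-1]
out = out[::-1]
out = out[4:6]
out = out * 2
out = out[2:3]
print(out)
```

reverse → 'ffbpjtsfwi'
reverse → 'iwfstjpbff'
slice [4:6] → 'tj'
repeat ×2 → 'tjtj'
slice [2:3] → 't'

t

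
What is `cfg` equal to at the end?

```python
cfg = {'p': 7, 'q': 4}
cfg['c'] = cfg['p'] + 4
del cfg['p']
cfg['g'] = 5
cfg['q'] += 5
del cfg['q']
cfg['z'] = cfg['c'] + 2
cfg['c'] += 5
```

cfg['c'] = cfg['p']+4 = 11 → {'p': 7, 'q': 4, 'c': 11}
del 'p' → {'q': 4, 'c': 11}
cfg['g'] = 5 → {'q': 4, 'c': 11, 'g': 5}
cfg['q'] = 4+5 = 9 → {'q': 9, 'c': 11, 'g': 5}
del 'q' → {'c': 11, 'g': 5}
cfg['z'] = cfg['c']+2 = 13 → {'c': 11, 'g': 5, 'z': 13}
cfg['c'] = 11+5 = 16 → {'c': 16, 'g': 5, 'z': 13}

{'c': 16, 'g': 5, 'z': 13}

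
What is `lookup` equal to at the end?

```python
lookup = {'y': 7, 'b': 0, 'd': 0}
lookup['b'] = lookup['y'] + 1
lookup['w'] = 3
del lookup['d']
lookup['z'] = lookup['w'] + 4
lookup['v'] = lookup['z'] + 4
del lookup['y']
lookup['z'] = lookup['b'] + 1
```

lookup['b'] = lookup['y']+1 = 8 → {'y': 7, 'b': 8, 'd': 0}
lookup['w'] = 3 → {'y': 7, 'b': 8, 'd': 0, 'w': 3}
del 'd' → {'y': 7, 'b': 8, 'w': 3}
lookup['z'] = lookup['w']+4 = 7 → {'y': 7, 'b': 8, 'w': 3, 'z': 7}
lookup['v'] = lookup['z']+4 = 11 → {'y': 7, 'b': 8, 'w': 3, 'z': 7, 'v': 11}
del 'y' → {'b': 8, 'w': 3, 'z': 7, 'v': 11}
lookup['z'] = lookup['b']+1 = 9 → {'b': 8, 'w': 3, 'z': 9, 'v': 11}

{'b': 8, 'w': 3, 'z': 9, 'v': 11}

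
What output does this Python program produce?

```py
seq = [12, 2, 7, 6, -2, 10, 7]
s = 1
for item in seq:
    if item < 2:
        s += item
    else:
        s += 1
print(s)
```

5

item=12: not <2, s = 1+1 = 2
item=2: not <2, s = 2+1 = 3
item=7: not <2, s = 3+1 = 4
item=6: not <2, s = 4+1 = 5
item=-2: <2, s = 5+(-2) = 3
item=10: not <2, s = 3+1 = 4
item=7: not <2, s = 4+1 = 5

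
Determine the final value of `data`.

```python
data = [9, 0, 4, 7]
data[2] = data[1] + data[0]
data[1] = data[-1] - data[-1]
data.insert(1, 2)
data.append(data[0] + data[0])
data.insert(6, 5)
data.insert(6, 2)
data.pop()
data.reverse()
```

data[2] = data[1]+data[0] = 0+9 = 9 → [9, 0, 9, 7]
data[1] = data[-1]-data[-1] = 7-7 = 0 → [9, 0, 9, 7]
insert 2 at 1 → [9, 2, 0, 9, 7]
append data[0]+data[0] = 9+9 = 18 → [9, 2, 0, 9, 7, 18]
insert 5 at 6 → [9, 2, 0, 9, 7, 18, 5]
insert 2 at 6 → [9, 2, 0, 9, 7, 18, 2, 5]
pop() removes 5 → [9, 2, 0, 9, 7, 18, 2]
reverse → [2, 18, 7, 9, 0, 2, 9]

[2, 18, 7, 9, 0, 2, 9]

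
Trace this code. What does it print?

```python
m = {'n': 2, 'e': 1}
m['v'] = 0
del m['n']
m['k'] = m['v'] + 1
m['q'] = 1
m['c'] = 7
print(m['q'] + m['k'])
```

m['v'] = 0 → {'n': 2, 'e': 1, 'v': 0}
del 'n' → {'e': 1, 'v': 0}
m['k'] = m['v']+1 = 1 → {'e': 1, 'v': 0, 'k': 1}
m['q'] = 1 → {'e': 1, 'v': 0, 'k': 1, 'q': 1}
m['c'] = 7 → {'e': 1, 'v': 0, 'k': 1, 'q': 1, 'c': 7}
m['q']+m['k'] = 1+1 = 2

2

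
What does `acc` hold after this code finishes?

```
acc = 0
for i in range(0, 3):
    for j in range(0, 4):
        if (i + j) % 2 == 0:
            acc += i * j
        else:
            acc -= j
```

-2

i=0,j=0: even sum, acc = 0+0 = 0
i=0,j=1: odd sum, acc = 0-1 = -1
i=0,j=2: even sum, acc = (-1)+0 = -1
i=0,j=3: odd sum, acc = (-1)-3 = -4
i=1,j=0: odd sum, acc = (-4)-0 = -4
i=1,j=1: even sum, acc = (-4)+1 = -3
i=1,j=2: odd sum, acc = (-3)-2 = -5
i=1,j=3: even sum, acc = (-5)+3 = -2
i=2,j=0: even sum, acc = (-2)+0 = -2
i=2,j=1: odd sum, acc = (-2)-1 = -3
i=2,j=2: even sum, acc = (-3)+4 = 1
i=2,j=3: odd sum, acc = 1-3 = -2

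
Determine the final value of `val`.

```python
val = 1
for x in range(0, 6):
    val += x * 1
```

16

x=0: val = 1+0*1 = 1
x=1: val = 1+1*1 = 2
x=2: val = 2+2*1 = 4
x=3: val = 4+3*1 = 7
x=4: val = 7+4*1 = 11
x=5: val = 11+5*1 = 16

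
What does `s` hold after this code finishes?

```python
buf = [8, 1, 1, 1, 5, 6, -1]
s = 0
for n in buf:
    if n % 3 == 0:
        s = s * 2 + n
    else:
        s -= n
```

-25

n=8: not %3==0, s = 0-8 = -8
n=1: not %3==0, s = (-8)-1 = -9
n=1: not %3==0, s = (-9)-1 = -10
n=1: not %3==0, s = (-10)-1 = -11
n=5: not %3==0, s = (-11)-5 = -16
n=6: %3==0, s = (-16)*2+6 = -26
n=-1: not %3==0, s = (-26)-(-1) = -25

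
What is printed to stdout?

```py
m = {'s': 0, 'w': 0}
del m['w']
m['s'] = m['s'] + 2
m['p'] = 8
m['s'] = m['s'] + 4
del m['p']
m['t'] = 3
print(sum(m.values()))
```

9

del 'w' → {'s': 0}
m['s'] = m['s']+2 = 2 → {'s': 2}
m['p'] = 8 → {'s': 2, 'p': 8}
m['s'] = m['s']+4 = 6 → {'s': 6, 'p': 8}
del 'p' → {'s': 6}
m['t'] = 3 → {'s': 6, 't': 3}
sum of values = 9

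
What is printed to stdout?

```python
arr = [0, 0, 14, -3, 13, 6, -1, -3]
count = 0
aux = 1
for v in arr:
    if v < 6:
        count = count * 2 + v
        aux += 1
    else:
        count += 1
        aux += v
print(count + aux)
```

38

v=0: <6, count = 0*2+0 = 0; aux=2
v=0: <6, count = 0*2+0 = 0; aux=3
v=14: not <6, count = 0+1 = 1; aux=17
v=-3: <6, count = 1*2+(-3) = -1; aux=18
v=13: not <6, count = (-1)+1 = 0; aux=31
v=6: not <6, count = 0+1 = 1; aux=37
v=-1: <6, count = 1*2+(-1) = 1; aux=38
v=-3: <6, count = 1*2+(-3) = -1; aux=39
count+aux = (-1)+39 = 38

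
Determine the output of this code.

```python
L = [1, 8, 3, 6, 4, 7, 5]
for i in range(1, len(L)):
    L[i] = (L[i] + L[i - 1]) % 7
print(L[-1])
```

6

i=1: L[1] = (8+1)%7 = 2 → [1, 2, 3, 6, 4, 7, 5]
i=2: L[2] = (3+2)%7 = 5 → [1, 2, 5, 6, 4, 7, 5]
i=3: L[3] = (6+5)%7 = 4 → [1, 2, 5, 4, 4, 7, 5]
i=4: L[4] = (4+4)%7 = 1 → [1, 2, 5, 4, 1, 7, 5]
i=5: L[5] = (7+1)%7 = 1 → [1, 2, 5, 4, 1, 1, 5]
i=6: L[6] = (5+1)%7 = 6 → [1, 2, 5, 4, 1, 1, 6]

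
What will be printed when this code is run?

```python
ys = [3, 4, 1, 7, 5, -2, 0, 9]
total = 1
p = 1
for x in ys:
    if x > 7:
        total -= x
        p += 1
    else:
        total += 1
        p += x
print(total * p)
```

x=3: not >7, total = 1+1 = 2; p=4
x=4: not >7, total = 2+1 = 3; p=8
x=1: not >7, total = 3+1 = 4; p=9
x=7: not >7, total = 4+1 = 5; p=16
x=5: not >7, total = 5+1 = 6; p=21
x=-2: not >7, total = 6+1 = 7; p=19
x=0: not >7, total = 7+1 = 8; p=19
x=9: >7, total = 8-9 = -1; p=20
total*p = (-1)*20 = -20

-20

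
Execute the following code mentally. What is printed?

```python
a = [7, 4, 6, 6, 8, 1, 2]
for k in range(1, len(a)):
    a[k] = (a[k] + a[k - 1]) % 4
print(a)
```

k=1: a[1] = (4+7)%4 = 3 → [7, 3, 6, 6, 8, 1, 2]
k=2: a[2] = (6+3)%4 = 1 → [7, 3, 1, 6, 8, 1, 2]
k=3: a[3] = (6+1)%4 = 3 → [7, 3, 1, 3, 8, 1, 2]
k=4: a[4] = (8+3)%4 = 3 → [7, 3, 1, 3, 3, 1, 2]
k=5: a[5] = (1+3)%4 = 0 → [7, 3, 1, 3, 3, 0, 2]
k=6: a[6] = (2+0)%4 = 2 → [7, 3, 1, 3, 3, 0, 2]

[7, 3, 1, 3, 3, 0, 2]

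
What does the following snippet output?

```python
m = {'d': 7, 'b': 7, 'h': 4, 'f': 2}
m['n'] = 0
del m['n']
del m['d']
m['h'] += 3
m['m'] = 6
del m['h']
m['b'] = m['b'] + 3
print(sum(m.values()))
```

18

m['n'] = 0 → {'d': 7, 'b': 7, 'h': 4, 'f': 2, 'n': 0}
del 'n' → {'d': 7, 'b': 7, 'h': 4, 'f': 2}
del 'd' → {'b': 7, 'h': 4, 'f': 2}
m['h'] = 4+3 = 7 → {'b': 7, 'h': 7, 'f': 2}
m['m'] = 6 → {'b': 7, 'h': 7, 'f': 2, 'm': 6}
del 'h' → {'b': 7, 'f': 2, 'm': 6}
m['b'] = m['b']+3 = 10 → {'b': 10, 'f': 2, 'm': 6}
sum of values = 18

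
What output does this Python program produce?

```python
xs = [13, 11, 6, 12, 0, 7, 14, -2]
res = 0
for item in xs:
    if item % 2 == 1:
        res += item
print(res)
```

item=13: odd, res = 0+13 = 13
item=11: odd, res = 13+11 = 24
item=6: not odd
item=12: not odd
item=0: not odd
item=7: odd, res = 24+7 = 31
item=14: not odd
item=-2: not odd

31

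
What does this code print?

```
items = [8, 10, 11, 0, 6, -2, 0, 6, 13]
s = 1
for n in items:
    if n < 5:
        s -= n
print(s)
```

3

n=8: not <5
n=10: not <5
n=11: not <5
n=0: <5, s = 1-0 = 1
n=6: not <5
n=-2: <5, s = 1-(-2) = 3
n=0: <5, s = 3-0 = 3
n=6: not <5
n=13: not <5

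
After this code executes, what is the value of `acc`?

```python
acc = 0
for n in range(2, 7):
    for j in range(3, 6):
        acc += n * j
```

n=2,j=3: acc = 0+6 = 6
n=2,j=4: acc = 6+8 = 14
n=2,j=5: acc = 14+10 = 24
n=3,j=3: acc = 24+9 = 33
n=3,j=4: acc = 33+12 = 45
n=3,j=5: acc = 45+15 = 60
n=4,j=3: acc = 60+12 = 72
n=4,j=4: acc = 72+16 = 88
n=4,j=5: acc = 88+20 = 108
n=5,j=3: acc = 108+15 = 123
n=5,j=4: acc = 123+20 = 143
n=5,j=5: acc = 143+25 = 168
n=6,j=3: acc = 168+18 = 186
n=6,j=4: acc = 186+24 = 210
n=6,j=5: acc = 210+30 = 240

240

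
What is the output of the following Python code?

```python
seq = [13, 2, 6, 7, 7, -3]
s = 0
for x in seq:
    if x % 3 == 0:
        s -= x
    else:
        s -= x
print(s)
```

x=13: not %3==0, s = 0-13 = -13
x=2: not %3==0, s = (-13)-2 = -15
x=6: %3==0, s = (-15)-6 = -21
x=7: not %3==0, s = (-21)-7 = -28
x=7: not %3==0, s = (-28)-7 = -35
x=-3: %3==0, s = (-35)-(-3) = -32

-32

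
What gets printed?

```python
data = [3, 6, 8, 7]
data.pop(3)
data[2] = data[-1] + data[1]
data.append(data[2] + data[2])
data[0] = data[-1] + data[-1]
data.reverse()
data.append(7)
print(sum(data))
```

111

pop(3) removes 7 → [3, 6, 8]
data[2] = data[-1]+data[1] = 8+6 = 14 → [3, 6, 14]
append data[2]+data[2] = 14+14 = 28 → [3, 6, 14, 28]
data[0] = data[-1]+data[-1] = 28+28 = 56 → [56, 6, 14, 28]
reverse → [28, 14, 6, 56]
append 7 → [28, 14, 6, 56, 7]
sum = 111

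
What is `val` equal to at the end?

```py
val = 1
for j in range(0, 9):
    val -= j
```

j=0: val = 1-0 = 1
j=1: val = 1-1 = 0
j=2: val = 0-2 = -2
j=3: val = (-2)-3 = -5
j=4: val = (-5)-4 = -9
j=5: val = (-9)-5 = -14
j=6: val = (-14)-6 = -20
j=7: val = (-20)-7 = -27
j=8: val = (-27)-8 = -35

-35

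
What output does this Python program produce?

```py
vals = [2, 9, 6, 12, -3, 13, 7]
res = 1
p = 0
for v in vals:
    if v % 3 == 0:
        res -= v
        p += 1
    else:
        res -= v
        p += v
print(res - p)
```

-71

v=2: not %3==0, res = 1-2 = -1; p=2
v=9: %3==0, res = (-1)-9 = -10; p=3
v=6: %3==0, res = (-10)-6 = -16; p=4
v=12: %3==0, res = (-16)-12 = -28; p=5
v=-3: %3==0, res = (-28)-(-3) = -25; p=6
v=13: not %3==0, res = (-25)-13 = -38; p=19
v=7: not %3==0, res = (-38)-7 = -45; p=26
res-p = (-45)-26 = -71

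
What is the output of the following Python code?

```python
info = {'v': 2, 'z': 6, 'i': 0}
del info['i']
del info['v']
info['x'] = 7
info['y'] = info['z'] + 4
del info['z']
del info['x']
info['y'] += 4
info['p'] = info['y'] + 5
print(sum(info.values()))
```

33

del 'i' → {'v': 2, 'z': 6}
del 'v' → {'z': 6}
info['x'] = 7 → {'z': 6, 'x': 7}
info['y'] = info['z']+4 = 10 → {'z': 6, 'x': 7, 'y': 10}
del 'z' → {'x': 7, 'y': 10}
del 'x' → {'y': 10}
info['y'] = 10+4 = 14 → {'y': 14}
info['p'] = info['y']+5 = 19 → {'y': 14, 'p': 19}
sum of values = 33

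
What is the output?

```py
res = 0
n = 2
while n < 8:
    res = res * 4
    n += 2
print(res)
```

n=2: res = 0*4 = 0
n=4: res = 0*4 = 0
n=6: res = 0*4 = 0

0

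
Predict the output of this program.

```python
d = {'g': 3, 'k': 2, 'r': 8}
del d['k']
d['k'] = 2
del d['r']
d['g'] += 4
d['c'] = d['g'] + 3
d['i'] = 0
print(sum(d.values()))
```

19

del 'k' → {'g': 3, 'r': 8}
d['k'] = 2 → {'g': 3, 'r': 8, 'k': 2}
del 'r' → {'g': 3, 'k': 2}
d['g'] = 3+4 = 7 → {'g': 7, 'k': 2}
d['c'] = d['g']+3 = 10 → {'g': 7, 'k': 2, 'c': 10}
d['i'] = 0 → {'g': 7, 'k': 2, 'c': 10, 'i': 0}
sum of values = 19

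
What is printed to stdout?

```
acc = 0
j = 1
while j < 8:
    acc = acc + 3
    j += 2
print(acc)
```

j=1: acc = 0+3 = 3
j=3: acc = 3+3 = 6
j=5: acc = 6+3 = 9
j=7: acc = 9+3 = 12

12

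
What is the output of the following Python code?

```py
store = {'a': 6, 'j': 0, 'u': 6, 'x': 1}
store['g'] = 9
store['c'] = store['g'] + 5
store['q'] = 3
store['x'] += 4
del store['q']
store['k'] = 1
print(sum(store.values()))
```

41

store['g'] = 9 → {'a': 6, 'j': 0, 'u': 6, 'x': 1, 'g': 9}
store['c'] = store['g']+5 = 14 → {'a': 6, 'j': 0, 'u': 6, 'x': 1, 'g': 9, 'c': 14}
store['q'] = 3 → {'a': 6, 'j': 0, 'u': 6, 'x': 1, 'g': 9, 'c': 14, 'q': 3}
store['x'] = 1+4 = 5 → {'a': 6, 'j': 0, 'u': 6, 'x': 5, 'g': 9, 'c': 14, 'q': 3}
del 'q' → {'a': 6, 'j': 0, 'u': 6, 'x': 5, 'g': 9, 'c': 14}
store['k'] = 1 → {'a': 6, 'j': 0, 'u': 6, 'x': 5, 'g': 9, 'c': 14, 'k': 1}
sum of values = 41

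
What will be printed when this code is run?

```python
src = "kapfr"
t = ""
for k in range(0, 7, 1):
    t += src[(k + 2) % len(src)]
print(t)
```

pfrkapf

k=0: add src[2]='p' → 'p'
k=1: add src[3]='f' → 'pf'
k=2: add src[4]='r' → 'pfr'
k=3: add src[0]='k' → 'pfrk'
k=4: add src[1]='a' → 'pfrka'
k=5: add src[2]='p' → 'pfrkap'
k=6: add src[3]='f' → 'pfrkapf'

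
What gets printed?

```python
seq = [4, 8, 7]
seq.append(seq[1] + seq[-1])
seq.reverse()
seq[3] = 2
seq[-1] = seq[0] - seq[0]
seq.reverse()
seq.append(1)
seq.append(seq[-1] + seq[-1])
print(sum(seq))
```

append seq[1]+seq[-1] = 8+7 = 15 → [4, 8, 7, 15]
reverse → [15, 7, 8, 4]
seq[3] = 2 → [15, 7, 8, 2]
seq[-1] = seq[0]-seq[0] = 15-15 = 0 → [15, 7, 8, 0]
reverse → [0, 8, 7, 15]
append 1 → [0, 8, 7, 15, 1]
append seq[-1]+seq[-1] = 1+1 = 2 → [0, 8, 7, 15, 1, 2]
sum = 33

33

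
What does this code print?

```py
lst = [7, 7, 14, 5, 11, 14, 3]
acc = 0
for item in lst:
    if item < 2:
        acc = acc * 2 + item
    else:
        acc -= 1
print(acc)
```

item=7: not <2, acc = 0-1 = -1
item=7: not <2, acc = (-1)-1 = -2
item=14: not <2, acc = (-2)-1 = -3
item=5: not <2, acc = (-3)-1 = -4
item=11: not <2, acc = (-4)-1 = -5
item=14: not <2, acc = (-5)-1 = -6
item=3: not <2, acc = (-6)-1 = -7

-7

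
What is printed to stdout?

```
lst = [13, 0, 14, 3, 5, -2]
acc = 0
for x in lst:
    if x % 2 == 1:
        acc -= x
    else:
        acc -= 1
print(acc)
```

-24

x=13: odd, acc = 0-13 = -13
x=0: not odd, acc = (-13)-1 = -14
x=14: not odd, acc = (-14)-1 = -15
x=3: odd, acc = (-15)-3 = -18
x=5: odd, acc = (-18)-5 = -23
x=-2: not odd, acc = (-23)-1 = -24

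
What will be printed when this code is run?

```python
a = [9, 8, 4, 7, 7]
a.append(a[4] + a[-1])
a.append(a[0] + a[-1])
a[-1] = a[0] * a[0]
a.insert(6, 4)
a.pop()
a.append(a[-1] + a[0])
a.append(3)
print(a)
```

[9, 8, 4, 7, 7, 14, 4, 13, 3]

append a[4]+a[-1] = 7+7 = 14 → [9, 8, 4, 7, 7, 14]
append a[0]+a[-1] = 9+14 = 23 → [9, 8, 4, 7, 7, 14, 23]
a[-1] = a[0]*a[0] = 9*9 = 81 → [9, 8, 4, 7, 7, 14, 81]
insert 4 at 6 → [9, 8, 4, 7, 7, 14, 4, 81]
pop() removes 81 → [9, 8, 4, 7, 7, 14, 4]
append a[-1]+a[0] = 4+9 = 13 → [9, 8, 4, 7, 7, 14, 4, 13]
append 3 → [9, 8, 4, 7, 7, 14, 4, 13, 3]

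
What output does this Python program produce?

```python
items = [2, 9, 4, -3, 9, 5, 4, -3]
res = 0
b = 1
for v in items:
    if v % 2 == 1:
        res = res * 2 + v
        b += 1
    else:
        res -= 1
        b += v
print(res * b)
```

1808

v=2: not odd, res = 0-1 = -1; b=3
v=9: odd, res = (-1)*2+9 = 7; b=4
v=4: not odd, res = 7-1 = 6; b=8
v=-3: odd, res = 6*2+(-3) = 9; b=9
v=9: odd, res = 9*2+9 = 27; b=10
v=5: odd, res = 27*2+5 = 59; b=11
v=4: not odd, res = 59-1 = 58; b=15
v=-3: odd, res = 58*2+(-3) = 113; b=16
res*b = 113*16 = 1808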